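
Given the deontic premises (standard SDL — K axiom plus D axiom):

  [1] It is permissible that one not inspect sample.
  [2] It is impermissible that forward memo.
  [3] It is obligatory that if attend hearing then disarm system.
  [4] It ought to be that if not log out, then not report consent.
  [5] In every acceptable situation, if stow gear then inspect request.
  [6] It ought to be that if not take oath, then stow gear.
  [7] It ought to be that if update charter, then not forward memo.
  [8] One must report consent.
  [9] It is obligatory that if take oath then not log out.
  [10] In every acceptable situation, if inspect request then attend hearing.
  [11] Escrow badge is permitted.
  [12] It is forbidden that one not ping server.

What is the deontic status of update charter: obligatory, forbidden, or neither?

Neither

Premise 7 is O(update_charter → ¬forward_memo); even if O(¬forward_memo) held, inferring O(update_charter) would be affirming the consequent — invalid.
No premise or chain of K-axiom applications forces O(update_charter), and none forces O(¬update_charter). So update_charter is neither obligatory nor forbidden under these norms.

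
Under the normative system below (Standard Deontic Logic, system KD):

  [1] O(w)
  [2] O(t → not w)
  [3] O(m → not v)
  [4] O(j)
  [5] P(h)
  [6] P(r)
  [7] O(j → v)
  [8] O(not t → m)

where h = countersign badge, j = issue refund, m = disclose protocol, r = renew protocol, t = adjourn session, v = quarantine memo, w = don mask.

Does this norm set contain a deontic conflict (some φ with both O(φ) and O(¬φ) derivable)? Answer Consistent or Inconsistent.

Premise 4 gives O(j).
From O(j) and premise 7, O(j → v), we obtain O(v).
Premise 3, O(m → not v), contraposes to O(v → not m); with O(v) we get O(not m).
Premise 8, O(not t → m), contraposes to O(not m → t); with O(not m) we get O(t).
With premise 2, O(t → not w), the K-axiom yields O(not w).
Yet premise 1 states O(w).
We now have both O(not w) and O(w) — w is simultaneously obligatory and forbidden, violating the D-axiom.

Inconsistent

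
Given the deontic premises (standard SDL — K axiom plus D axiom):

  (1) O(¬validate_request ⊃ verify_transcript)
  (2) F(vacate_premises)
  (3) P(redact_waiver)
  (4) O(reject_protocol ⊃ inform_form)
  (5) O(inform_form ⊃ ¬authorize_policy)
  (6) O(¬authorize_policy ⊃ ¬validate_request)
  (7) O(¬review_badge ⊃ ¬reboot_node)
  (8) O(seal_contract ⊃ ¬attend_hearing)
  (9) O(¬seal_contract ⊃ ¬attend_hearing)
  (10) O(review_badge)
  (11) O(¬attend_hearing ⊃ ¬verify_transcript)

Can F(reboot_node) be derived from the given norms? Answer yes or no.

Premise 7 is O(¬review_badge ⊃ ¬reboot_node), but O(¬review_badge) is not derivable from the premises, so it does not yield O(¬reboot_node).
No other premise forces O(¬reboot_node). An ideal world satisfying every premise can still have reboot_node true, so F(reboot_node) is not derivable.

No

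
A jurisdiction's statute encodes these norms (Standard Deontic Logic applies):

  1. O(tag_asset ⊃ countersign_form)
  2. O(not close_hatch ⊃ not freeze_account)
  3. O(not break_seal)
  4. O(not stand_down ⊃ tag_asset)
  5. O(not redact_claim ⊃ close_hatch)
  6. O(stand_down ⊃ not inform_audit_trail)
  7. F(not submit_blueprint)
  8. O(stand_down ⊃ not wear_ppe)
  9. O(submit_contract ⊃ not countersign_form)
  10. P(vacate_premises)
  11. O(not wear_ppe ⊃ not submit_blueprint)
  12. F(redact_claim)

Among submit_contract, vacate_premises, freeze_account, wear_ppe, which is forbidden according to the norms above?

submit_contract

Premise 7, F(not submit_blueprint), is equivalent to O(submit_blueprint).
Premise 11, O(not wear_ppe ⊃ not submit_blueprint), contraposes to O(submit_blueprint ⊃ wear_ppe); with O(submit_blueprint) we get O(wear_ppe).
Premise 8, O(stand_down ⊃ not wear_ppe), contraposes to O(wear_ppe ⊃ not stand_down); with O(wear_ppe) we get O(not stand_down).
With premise 4, O(not stand_down ⊃ tag_asset), the K-axiom yields O(tag_asset).
Applying K to premise 1 (O(tag_asset ⊃ countersign_form)) and O(tag_asset) yields O(countersign_form).
Premise 9 is O(submit_contract ⊃ not countersign_form); contrapositively O(countersign_form ⊃ not submit_contract). Since O(countersign_form) holds, K gives O(not submit_contract).
So O(not submit_contract) holds, i.e. submit_contract is forbidden. None of the other listed options is forbidden under the premises.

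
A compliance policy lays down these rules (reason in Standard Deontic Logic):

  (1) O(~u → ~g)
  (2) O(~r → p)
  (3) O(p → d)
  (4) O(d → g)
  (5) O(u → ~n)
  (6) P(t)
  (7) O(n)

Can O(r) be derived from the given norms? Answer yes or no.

Premise 7 gives O(n).
Premise 5 is O(u → ~n); contrapositively O(n → ~u). Since O(n) holds, K gives O(~u).
From O(~u) and premise 1, O(~u → ~g), we obtain O(~g).
Premise 4 is O(d → g); contrapositively O(~g → ~d). Since O(~g) holds, K gives O(~d).
The contrapositive of premise 3 (O(p → d)) is O(~d → ~p), and O(~d) is already established, so O(~p).
The contrapositive of premise 2 (O(~r → p)) is O(~p → r), and O(~p) is already established, so O(r).
Premise 6 does not contribute to this derivation.
So O(r) follows.

Yes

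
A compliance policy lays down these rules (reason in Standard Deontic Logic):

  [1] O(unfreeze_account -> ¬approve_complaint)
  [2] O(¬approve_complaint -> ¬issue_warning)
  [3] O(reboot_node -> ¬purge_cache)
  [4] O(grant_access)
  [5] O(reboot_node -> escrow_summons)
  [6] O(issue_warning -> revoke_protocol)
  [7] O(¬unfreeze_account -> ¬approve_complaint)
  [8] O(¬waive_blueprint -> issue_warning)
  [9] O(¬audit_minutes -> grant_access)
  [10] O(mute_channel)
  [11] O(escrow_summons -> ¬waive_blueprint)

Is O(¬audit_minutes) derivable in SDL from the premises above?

No

Premise 9 is O(¬audit_minutes -> grant_access); even if O(grant_access) held, inferring O(¬audit_minutes) would be affirming the consequent — invalid.
No other premise forces O(¬audit_minutes). An ideal world satisfying every premise can still have ¬audit_minutes false, so O(¬audit_minutes) is not derivable.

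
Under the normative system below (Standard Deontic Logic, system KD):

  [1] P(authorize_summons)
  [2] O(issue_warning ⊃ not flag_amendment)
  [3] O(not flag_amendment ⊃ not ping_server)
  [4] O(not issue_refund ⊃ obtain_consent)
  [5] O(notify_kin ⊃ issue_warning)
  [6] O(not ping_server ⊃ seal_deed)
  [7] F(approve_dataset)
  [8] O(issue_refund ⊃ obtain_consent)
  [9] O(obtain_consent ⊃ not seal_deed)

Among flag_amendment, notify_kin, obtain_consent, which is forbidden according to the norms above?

notify_kin

Premises 8 and 4 cover both cases: O(issue_refund ⊃ obtain_consent) and O(not issue_refund ⊃ obtain_consent). Since issue_refund ∨ not issue_refund is a tautology, O(obtain_consent) follows.
With premise 9, O(obtain_consent ⊃ not seal_deed), the K-axiom yields O(not seal_deed).
The contrapositive of premise 6 (O(not ping_server ⊃ seal_deed)) is O(not seal_deed ⊃ ping_server), and O(not seal_deed) is already established, so O(ping_server).
The contrapositive of premise 3 (O(not flag_amendment ⊃ not ping_server)) is O(ping_server ⊃ flag_amendment), and O(ping_server) is already established, so O(flag_amendment).
Premise 2 is O(issue_warning ⊃ not flag_amendment); contrapositively O(flag_amendment ⊃ not issue_warning). Since O(flag_amendment) holds, K gives O(not issue_warning).
The contrapositive of premise 5 (O(notify_kin ⊃ issue_warning)) is O(not issue_warning ⊃ not notify_kin), and O(not issue_warning) is already established, so O(not notify_kin).
So O(not notify_kin) holds, i.e. notify_kin is forbidden. None of the other listed options is forbidden under the premises.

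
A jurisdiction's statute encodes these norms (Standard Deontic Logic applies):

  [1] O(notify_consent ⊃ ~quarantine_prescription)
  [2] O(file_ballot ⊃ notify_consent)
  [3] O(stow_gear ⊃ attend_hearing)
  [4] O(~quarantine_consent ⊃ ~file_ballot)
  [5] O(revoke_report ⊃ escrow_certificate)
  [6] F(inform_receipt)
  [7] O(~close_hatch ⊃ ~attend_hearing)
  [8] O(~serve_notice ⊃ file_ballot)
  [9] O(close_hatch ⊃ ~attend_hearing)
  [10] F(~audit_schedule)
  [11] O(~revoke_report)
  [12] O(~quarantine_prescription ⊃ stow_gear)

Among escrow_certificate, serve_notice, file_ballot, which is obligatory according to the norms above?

Premises 9 and 7 cover both cases: O(close_hatch ⊃ ~attend_hearing) and O(~close_hatch ⊃ ~attend_hearing). Since close_hatch ∨ ~close_hatch is a tautology, O(~attend_hearing) follows.
Premise 3 is O(stow_gear ⊃ attend_hearing); contrapositively O(~attend_hearing ⊃ ~stow_gear). Since O(~attend_hearing) holds, K gives O(~stow_gear).
Premise 12, O(~quarantine_prescription ⊃ stow_gear), contraposes to O(~stow_gear ⊃ quarantine_prescription); with O(~stow_gear) we get O(quarantine_prescription).
Premise 1, O(notify_consent ⊃ ~quarantine_prescription), contraposes to O(quarantine_prescription ⊃ ~notify_consent); with O(quarantine_prescription) we get O(~notify_consent).
Premise 2, O(file_ballot ⊃ notify_consent), contraposes to O(~notify_consent ⊃ ~file_ballot); with O(~notify_consent) we get O(~file_ballot).
Premise 8 is O(~serve_notice ⊃ file_ballot); contrapositively O(~file_ballot ⊃ serve_notice). Since O(~file_ballot) holds, K gives O(serve_notice).
So O(serve_notice) holds — serve_notice is obligatory. None of the other listed options is made obligatory by any chain of premises.

serve_notice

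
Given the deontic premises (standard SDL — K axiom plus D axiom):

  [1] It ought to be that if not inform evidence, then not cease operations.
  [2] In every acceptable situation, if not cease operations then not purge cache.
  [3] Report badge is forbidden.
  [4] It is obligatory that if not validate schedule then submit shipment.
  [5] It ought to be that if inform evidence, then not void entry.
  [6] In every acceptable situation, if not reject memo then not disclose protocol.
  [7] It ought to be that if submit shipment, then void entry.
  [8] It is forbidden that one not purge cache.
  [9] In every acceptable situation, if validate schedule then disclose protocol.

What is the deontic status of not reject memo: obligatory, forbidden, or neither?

Forbidden

F(¬purge_cache) at premise 8 means O(purge_cache).
Premise 2, O(¬cease_operations → ¬purge_cache), contraposes to O(purge_cache → cease_operations); with O(purge_cache) we get O(cease_operations).
Premise 1 is O(¬inform_evidence → ¬cease_operations); contrapositively O(cease_operations → inform_evidence). Since O(cease_operations) holds, K gives O(inform_evidence).
Premise 5 is O(inform_evidence → ¬void_entry); since O(inform_evidence), deontic closure gives O(¬void_entry).
The contrapositive of premise 7 (O(submit_shipment → void_entry)) is O(¬void_entry → ¬submit_shipment), and O(¬void_entry) is already established, so O(¬submit_shipment).
The contrapositive of premise 4 (O(¬validate_schedule → submit_shipment)) is O(¬submit_shipment → validate_schedule), and O(¬submit_shipment) is already established, so O(validate_schedule).
With premise 9, O(validate_schedule → disclose_protocol), the K-axiom yields O(disclose_protocol).
Premise 6 is O(¬reject_memo → ¬disclose_protocol); contrapositively O(disclose_protocol → reject_memo). Since O(disclose_protocol) holds, K gives O(reject_memo).
Premise 3 does not contribute to this derivation.
Thus O(reject_memo), which is F(¬reject_memo): ¬reject_memo is forbidden.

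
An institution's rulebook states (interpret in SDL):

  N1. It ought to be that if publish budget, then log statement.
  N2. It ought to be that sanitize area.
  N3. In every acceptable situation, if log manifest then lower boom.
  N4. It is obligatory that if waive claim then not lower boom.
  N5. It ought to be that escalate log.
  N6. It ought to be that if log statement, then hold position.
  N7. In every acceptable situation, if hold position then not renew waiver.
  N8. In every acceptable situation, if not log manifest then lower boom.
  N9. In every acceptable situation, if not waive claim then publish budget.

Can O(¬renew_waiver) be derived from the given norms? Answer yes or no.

Yes

Premises 8 and 3 are O(¬log_manifest → lower_boom) and O(log_manifest → lower_boom); every ideal world satisfies ¬log_manifest or log_manifest, so in either case lower_boom holds — hence O(lower_boom).
Premise 4 is O(waive_claim → ¬lower_boom); contrapositively O(lower_boom → ¬waive_claim). Since O(lower_boom) holds, K gives O(¬waive_claim).
Applying K to premise 9 (O(¬waive_claim → publish_budget)) and O(¬waive_claim) yields O(publish_budget).
Premise 1 is O(publish_budget → log_statement); since O(publish_budget), deontic closure gives O(log_statement).
From O(log_statement) and premise 6, O(log_statement → hold_position), we obtain O(hold_position).
Applying K to premise 7 (O(hold_position → ¬renew_waiver)) and O(hold_position) yields O(¬renew_waiver).
Premises 2, 5 do not contribute to this derivation.
So O(¬renew_waiver) follows.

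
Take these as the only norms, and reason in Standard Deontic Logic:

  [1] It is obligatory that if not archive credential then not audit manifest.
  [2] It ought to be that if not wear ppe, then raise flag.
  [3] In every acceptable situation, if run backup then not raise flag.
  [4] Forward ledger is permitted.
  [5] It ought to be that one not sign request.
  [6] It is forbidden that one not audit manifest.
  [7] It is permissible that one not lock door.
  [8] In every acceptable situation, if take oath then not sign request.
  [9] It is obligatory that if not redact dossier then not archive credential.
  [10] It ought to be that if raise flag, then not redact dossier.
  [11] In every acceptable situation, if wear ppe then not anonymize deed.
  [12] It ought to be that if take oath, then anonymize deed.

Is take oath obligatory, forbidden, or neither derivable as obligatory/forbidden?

Forbidden

F(¬audit_manifest) at premise 6 means O(audit_manifest).
Premise 1, O(¬archive_credential → ¬audit_manifest), contraposes to O(audit_manifest → archive_credential); with O(audit_manifest) we get O(archive_credential).
The contrapositive of premise 9 (O(¬redact_dossier → ¬archive_credential)) is O(archive_credential → redact_dossier), and O(archive_credential) is already established, so O(redact_dossier).
The contrapositive of premise 10 (O(raise_flag → ¬redact_dossier)) is O(redact_dossier → ¬raise_flag), and O(redact_dossier) is already established, so O(¬raise_flag).
Premise 2 is O(¬wear_ppe → raise_flag); contrapositively O(¬raise_flag → wear_ppe). Since O(¬raise_flag) holds, K gives O(wear_ppe).
From O(wear_ppe) and premise 11, O(wear_ppe → ¬anonymize_deed), we obtain O(¬anonymize_deed).
The contrapositive of premise 12 (O(take_oath → anonymize_deed)) is O(¬anonymize_deed → ¬take_oath), and O(¬anonymize_deed) is already established, so O(¬take_oath).
Premises 3, 4, 5, 7, 8 do not contribute to this derivation.
Thus O(¬take_oath), which is F(take_oath): take_oath is forbidden.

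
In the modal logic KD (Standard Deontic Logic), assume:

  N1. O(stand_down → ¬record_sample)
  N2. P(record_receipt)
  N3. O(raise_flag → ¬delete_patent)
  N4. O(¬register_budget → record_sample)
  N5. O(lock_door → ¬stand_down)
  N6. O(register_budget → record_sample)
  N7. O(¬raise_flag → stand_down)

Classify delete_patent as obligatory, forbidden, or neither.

Forbidden

Premises 4 and 6 are O(¬register_budget → record_sample) and O(register_budget → record_sample); every ideal world satisfies ¬register_budget or register_budget, so in either case record_sample holds — hence O(record_sample).
Premise 1 is O(stand_down → ¬record_sample); contrapositively O(record_sample → ¬stand_down). Since O(record_sample) holds, K gives O(¬stand_down).
The contrapositive of premise 7 (O(¬raise_flag → stand_down)) is O(¬stand_down → raise_flag), and O(¬stand_down) is already established, so O(raise_flag).
From O(raise_flag) and premise 3, O(raise_flag → ¬delete_patent), we obtain O(¬delete_patent).
Premises 2, 5 do not contribute to this derivation.
Thus O(¬delete_patent), which is F(delete_patent): delete_patent is forbidden.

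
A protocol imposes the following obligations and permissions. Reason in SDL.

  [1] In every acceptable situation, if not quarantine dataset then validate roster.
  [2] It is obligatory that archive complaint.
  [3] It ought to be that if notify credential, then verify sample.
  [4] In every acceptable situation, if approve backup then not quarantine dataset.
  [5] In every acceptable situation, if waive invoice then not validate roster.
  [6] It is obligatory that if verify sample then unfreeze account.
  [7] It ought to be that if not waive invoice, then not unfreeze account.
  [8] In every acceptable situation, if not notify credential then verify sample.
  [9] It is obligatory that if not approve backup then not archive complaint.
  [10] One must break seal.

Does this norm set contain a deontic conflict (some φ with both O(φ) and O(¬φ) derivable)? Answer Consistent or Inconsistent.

Premises 8 and 3 cover both cases: O(¬notify_credential → verify_sample) and O(notify_credential → verify_sample). Since ¬notify_credential ∨ notify_credential is a tautology, O(verify_sample) follows.
With premise 6, O(verify_sample → unfreeze_account), the K-axiom yields O(unfreeze_account).
Premise 7 is O(¬waive_invoice → ¬unfreeze_account); contrapositively O(unfreeze_account → waive_invoice). Since O(unfreeze_account) holds, K gives O(waive_invoice).
Applying K to premise 5 (O(waive_invoice → ¬validate_roster)) and O(waive_invoice) yields O(¬validate_roster).
The contrapositive of premise 1 (O(¬quarantine_dataset → validate_roster)) is O(¬validate_roster → quarantine_dataset), and O(¬validate_roster) is already established, so O(quarantine_dataset).
Premise 4 is O(approve_backup → ¬quarantine_dataset); contrapositively O(quarantine_dataset → ¬approve_backup). Since O(quarantine_dataset) holds, K gives O(¬approve_backup).
With premise 9, O(¬approve_backup → ¬archive_complaint), the K-axiom yields O(¬archive_complaint).
But premise 2 directly asserts O(archive_complaint).
We now have both O(¬archive_complaint) and O(archive_complaint) — archive_complaint is simultaneously obligatory and forbidden, violating the D-axiom.

Inconsistent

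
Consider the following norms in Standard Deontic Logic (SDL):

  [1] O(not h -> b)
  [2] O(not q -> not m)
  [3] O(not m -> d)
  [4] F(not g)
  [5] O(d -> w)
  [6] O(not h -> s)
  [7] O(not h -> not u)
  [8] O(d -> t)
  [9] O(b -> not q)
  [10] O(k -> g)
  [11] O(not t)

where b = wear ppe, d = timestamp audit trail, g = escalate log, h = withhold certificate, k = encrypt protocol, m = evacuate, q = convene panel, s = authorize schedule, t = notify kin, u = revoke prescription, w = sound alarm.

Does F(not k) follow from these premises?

No

Premise 10 is O(k -> g); even if O(g) held, inferring O(k) would be affirming the consequent — invalid.
No other premise forces O(k). An ideal world satisfying every premise can still have not k true, so F(not k) is not derivable.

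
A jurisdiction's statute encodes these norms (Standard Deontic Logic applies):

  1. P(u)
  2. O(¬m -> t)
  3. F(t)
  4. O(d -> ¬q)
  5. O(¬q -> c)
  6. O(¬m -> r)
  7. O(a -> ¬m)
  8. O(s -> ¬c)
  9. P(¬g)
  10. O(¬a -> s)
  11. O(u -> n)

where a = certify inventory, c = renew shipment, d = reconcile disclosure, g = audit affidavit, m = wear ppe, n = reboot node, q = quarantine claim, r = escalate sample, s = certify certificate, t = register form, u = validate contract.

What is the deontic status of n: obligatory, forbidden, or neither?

Premise 11 is O(u -> n), but O(u) is not derivable from the premises (the permission P(u) asserts only ¬O(¬u), not O(u)), so it does not yield O(n).
No premise or chain of K-axiom applications forces O(n), and none forces O(¬n). So n is neither obligatory nor forbidden under these norms.

Neither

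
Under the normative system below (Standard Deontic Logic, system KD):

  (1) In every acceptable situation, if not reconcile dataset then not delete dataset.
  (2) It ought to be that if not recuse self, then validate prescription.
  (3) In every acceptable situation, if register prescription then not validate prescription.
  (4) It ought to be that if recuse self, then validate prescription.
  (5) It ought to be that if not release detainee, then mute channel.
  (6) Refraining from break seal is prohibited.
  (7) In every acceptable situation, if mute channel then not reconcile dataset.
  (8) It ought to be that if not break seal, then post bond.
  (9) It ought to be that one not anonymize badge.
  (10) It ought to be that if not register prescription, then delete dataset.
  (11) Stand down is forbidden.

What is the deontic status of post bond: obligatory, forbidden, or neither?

Neither

Premise 8 is O(¬break_seal → post_bond), but O(¬break_seal) is not derivable from the premises, so it does not yield O(post_bond).
No premise or chain of K-axiom applications forces O(post_bond), and none forces O(¬post_bond). So post_bond is neither obligatory nor forbidden under these norms.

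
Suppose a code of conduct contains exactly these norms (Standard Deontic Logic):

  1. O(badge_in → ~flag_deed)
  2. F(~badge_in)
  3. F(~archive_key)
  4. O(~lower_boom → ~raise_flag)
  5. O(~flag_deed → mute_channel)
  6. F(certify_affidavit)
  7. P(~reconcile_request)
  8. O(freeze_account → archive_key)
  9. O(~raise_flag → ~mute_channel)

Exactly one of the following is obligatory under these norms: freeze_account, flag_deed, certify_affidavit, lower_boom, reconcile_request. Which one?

Premise 2 is F(~badge_in), i.e. O(badge_in).
From O(badge_in) and premise 1, O(badge_in → ~flag_deed), we obtain O(~flag_deed).
Applying K to premise 5 (O(~flag_deed → mute_channel)) and O(~flag_deed) yields O(mute_channel).
Premise 9 is O(~raise_flag → ~mute_channel); contrapositively O(mute_channel → raise_flag). Since O(mute_channel) holds, K gives O(raise_flag).
Premise 4, O(~lower_boom → ~raise_flag), contraposes to O(raise_flag → lower_boom); with O(raise_flag) we get O(lower_boom).
So O(lower_boom) holds — lower_boom is obligatory. None of the other listed options is made obligatory by any chain of premises.

lower_boom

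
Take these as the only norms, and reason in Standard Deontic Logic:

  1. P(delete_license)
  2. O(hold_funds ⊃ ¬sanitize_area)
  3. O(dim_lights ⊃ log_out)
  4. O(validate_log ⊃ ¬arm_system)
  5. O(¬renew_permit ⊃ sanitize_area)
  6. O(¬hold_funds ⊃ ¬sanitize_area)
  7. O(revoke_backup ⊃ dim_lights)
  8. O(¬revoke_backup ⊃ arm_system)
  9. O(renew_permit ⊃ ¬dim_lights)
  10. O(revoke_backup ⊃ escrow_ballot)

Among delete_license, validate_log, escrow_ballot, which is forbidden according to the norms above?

validate_log

Premises 2 and 6 are O(hold_funds ⊃ ¬sanitize_area) and O(¬hold_funds ⊃ ¬sanitize_area); every ideal world satisfies hold_funds or ¬hold_funds, so in either case ¬sanitize_area holds — hence O(¬sanitize_area).
Premise 5 is O(¬renew_permit ⊃ sanitize_area); contrapositively O(¬sanitize_area ⊃ renew_permit). Since O(¬sanitize_area) holds, K gives O(renew_permit).
With premise 9, O(renew_permit ⊃ ¬dim_lights), the K-axiom yields O(¬dim_lights).
The contrapositive of premise 7 (O(revoke_backup ⊃ dim_lights)) is O(¬dim_lights ⊃ ¬revoke_backup), and O(¬dim_lights) is already established, so O(¬revoke_backup).
With premise 8, O(¬revoke_backup ⊃ arm_system), the K-axiom yields O(arm_system).
Premise 4, O(validate_log ⊃ ¬arm_system), contraposes to O(arm_system ⊃ ¬validate_log); with O(arm_system) we get O(¬validate_log).
So O(¬validate_log) holds, i.e. validate_log is forbidden. None of the other listed options is forbidden under the premises.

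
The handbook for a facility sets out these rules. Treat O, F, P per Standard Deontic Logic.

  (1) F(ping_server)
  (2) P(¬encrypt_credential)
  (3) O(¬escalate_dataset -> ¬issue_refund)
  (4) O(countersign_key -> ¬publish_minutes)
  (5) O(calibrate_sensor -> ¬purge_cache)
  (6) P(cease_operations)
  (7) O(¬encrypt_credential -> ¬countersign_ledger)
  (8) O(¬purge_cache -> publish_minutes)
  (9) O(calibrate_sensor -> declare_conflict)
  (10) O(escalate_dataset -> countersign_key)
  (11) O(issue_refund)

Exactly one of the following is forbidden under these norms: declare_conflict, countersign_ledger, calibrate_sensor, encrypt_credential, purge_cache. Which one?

calibrate_sensor

Premise 11 gives O(issue_refund).
Premise 3 is O(¬escalate_dataset -> ¬issue_refund); contrapositively O(issue_refund -> escalate_dataset). Since O(issue_refund) holds, K gives O(escalate_dataset).
Premise 10 is O(escalate_dataset -> countersign_key); since O(escalate_dataset), deontic closure gives O(countersign_key).
Premise 4 is O(countersign_key -> ¬publish_minutes); since O(countersign_key), deontic closure gives O(¬publish_minutes).
Premise 8, O(¬purge_cache -> publish_minutes), contraposes to O(¬publish_minutes -> purge_cache); with O(¬publish_minutes) we get O(purge_cache).
Premise 5, O(calibrate_sensor -> ¬purge_cache), contraposes to O(purge_cache -> ¬calibrate_sensor); with O(purge_cache) we get O(¬calibrate_sensor).
So O(¬calibrate_sensor) holds, i.e. calibrate_sensor is forbidden. None of the other listed options is forbidden under the premises.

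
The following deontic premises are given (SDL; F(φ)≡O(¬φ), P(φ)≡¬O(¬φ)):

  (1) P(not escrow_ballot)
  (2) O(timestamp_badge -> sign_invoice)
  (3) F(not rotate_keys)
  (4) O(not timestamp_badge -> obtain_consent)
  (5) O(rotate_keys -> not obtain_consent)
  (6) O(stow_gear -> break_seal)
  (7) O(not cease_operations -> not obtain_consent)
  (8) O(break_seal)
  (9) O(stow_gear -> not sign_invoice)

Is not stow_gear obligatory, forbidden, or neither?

Obligatory

F(not rotate_keys) at premise 3 means O(rotate_keys).
With premise 5, O(rotate_keys -> not obtain_consent), the K-axiom yields O(not obtain_consent).
The contrapositive of premise 4 (O(not timestamp_badge -> obtain_consent)) is O(not obtain_consent -> timestamp_badge), and O(not obtain_consent) is already established, so O(timestamp_badge).
Premise 2 is O(timestamp_badge -> sign_invoice); since O(timestamp_badge), deontic closure gives O(sign_invoice).
Premise 9 is O(stow_gear -> not sign_invoice); contrapositively O(sign_invoice -> not stow_gear). Since O(sign_invoice) holds, K gives O(not stow_gear).
Premises 1, 6, 7, 8 do not contribute to this derivation.
Hence not stow_gear is obligatory.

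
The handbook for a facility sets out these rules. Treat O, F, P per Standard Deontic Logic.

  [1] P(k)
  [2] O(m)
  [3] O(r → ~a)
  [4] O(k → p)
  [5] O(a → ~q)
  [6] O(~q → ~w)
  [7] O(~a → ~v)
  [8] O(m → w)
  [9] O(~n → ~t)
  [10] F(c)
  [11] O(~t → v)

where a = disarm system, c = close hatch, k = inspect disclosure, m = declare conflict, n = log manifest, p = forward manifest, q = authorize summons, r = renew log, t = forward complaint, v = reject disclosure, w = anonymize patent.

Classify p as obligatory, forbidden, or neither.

Neither

Premise 4 is O(k → p), but O(k) is not derivable from the premises (the permission P(k) asserts only ~O(~k), not O(k)), so it does not yield O(p).
No premise or chain of K-axiom applications forces O(p), and none forces O(~p). So p is neither obligatory nor forbidden under these norms.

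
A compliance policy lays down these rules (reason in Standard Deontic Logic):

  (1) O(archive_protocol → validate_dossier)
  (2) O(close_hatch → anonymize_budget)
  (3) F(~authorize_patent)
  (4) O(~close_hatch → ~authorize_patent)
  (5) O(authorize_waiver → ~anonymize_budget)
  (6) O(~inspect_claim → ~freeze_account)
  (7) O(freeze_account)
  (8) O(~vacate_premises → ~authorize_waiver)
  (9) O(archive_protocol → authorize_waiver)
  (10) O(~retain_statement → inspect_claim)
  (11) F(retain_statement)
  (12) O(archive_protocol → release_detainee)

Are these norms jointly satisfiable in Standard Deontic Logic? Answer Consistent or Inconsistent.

Consistent

Premise 6 is O(~inspect_claim → ~freeze_account), but O(~inspect_claim) is not derivable from the premises, so it does not yield O(~freeze_account).
So O(~freeze_account) is not derivable, and the apparent clash with O(freeze_account) does not arise.
A world satisfying every obligation exists (e.g. anonymize_budget=true, archive_protocol=false, authorize_patent=true, authorize_waiver=false, close_hatch=true, freeze_account=true, inspect_claim=true, release_detainee=false, retain_statement=false, vacate_premises=false, validate_dossier=false); no atom is both obligatory and forbidden, so the set is consistent.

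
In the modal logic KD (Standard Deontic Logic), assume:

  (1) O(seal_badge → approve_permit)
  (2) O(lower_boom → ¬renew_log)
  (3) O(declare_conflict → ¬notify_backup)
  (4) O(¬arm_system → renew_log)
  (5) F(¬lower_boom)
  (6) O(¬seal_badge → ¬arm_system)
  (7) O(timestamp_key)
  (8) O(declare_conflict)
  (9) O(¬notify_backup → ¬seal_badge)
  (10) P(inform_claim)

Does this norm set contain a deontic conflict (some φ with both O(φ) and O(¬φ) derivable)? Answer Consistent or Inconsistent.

Premise 8 gives O(declare_conflict).
Applying K to premise 3 (O(declare_conflict → ¬notify_backup)) and O(declare_conflict) yields O(¬notify_backup).
From O(¬notify_backup) and premise 9, O(¬notify_backup → ¬seal_badge), we obtain O(¬seal_badge).
Premise 6 is O(¬seal_badge → ¬arm_system); since O(¬seal_badge), deontic closure gives O(¬arm_system).
From O(¬arm_system) and premise 4, O(¬arm_system → renew_log), we obtain O(renew_log).
Premise 2 is O(lower_boom → ¬renew_log); contrapositively O(renew_log → ¬lower_boom). Since O(renew_log) holds, K gives O(¬lower_boom).
But premise 5, F(¬lower_boom), means O(lower_boom).
We now have both O(¬lower_boom) and O(lower_boom) — lower_boom is simultaneously obligatory and forbidden, violating the D-axiom.

Inconsistent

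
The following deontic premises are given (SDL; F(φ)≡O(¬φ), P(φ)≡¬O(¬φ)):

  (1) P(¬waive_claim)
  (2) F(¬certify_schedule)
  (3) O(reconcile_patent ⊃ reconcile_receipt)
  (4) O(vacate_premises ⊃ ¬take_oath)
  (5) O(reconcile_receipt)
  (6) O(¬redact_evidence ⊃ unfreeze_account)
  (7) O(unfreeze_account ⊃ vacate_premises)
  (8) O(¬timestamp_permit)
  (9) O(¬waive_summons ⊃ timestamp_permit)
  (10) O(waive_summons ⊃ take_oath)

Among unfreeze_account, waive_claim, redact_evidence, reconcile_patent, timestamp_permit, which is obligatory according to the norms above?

redact_evidence

Premise 8 states O(¬timestamp_permit) outright.
Premise 9 is O(¬waive_summons ⊃ timestamp_permit); contrapositively O(¬timestamp_permit ⊃ waive_summons). Since O(¬timestamp_permit) holds, K gives O(waive_summons).
With premise 10, O(waive_summons ⊃ take_oath), the K-axiom yields O(take_oath).
Premise 4 is O(vacate_premises ⊃ ¬take_oath); contrapositively O(take_oath ⊃ ¬vacate_premises). Since O(take_oath) holds, K gives O(¬vacate_premises).
Premise 7 is O(unfreeze_account ⊃ vacate_premises); contrapositively O(¬vacate_premises ⊃ ¬unfreeze_account). Since O(¬vacate_premises) holds, K gives O(¬unfreeze_account).
Premise 6, O(¬redact_evidence ⊃ unfreeze_account), contraposes to O(¬unfreeze_account ⊃ redact_evidence); with O(¬unfreeze_account) we get O(redact_evidence).
So O(redact_evidence) holds — redact_evidence is obligatory. None of the other listed options is made obligatory by any chain of premises.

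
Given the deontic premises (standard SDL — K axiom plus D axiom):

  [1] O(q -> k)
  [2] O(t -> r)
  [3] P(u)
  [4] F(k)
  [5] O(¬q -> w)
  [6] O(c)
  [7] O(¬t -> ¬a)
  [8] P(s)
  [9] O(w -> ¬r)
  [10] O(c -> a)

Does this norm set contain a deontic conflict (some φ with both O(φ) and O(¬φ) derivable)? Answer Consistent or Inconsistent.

From premise 6 we have O(c).
With premise 10, O(c -> a), the K-axiom yields O(a).
The contrapositive of premise 7 (O(¬t -> ¬a)) is O(a -> t), and O(a) is already established, so O(t).
Premise 2 is O(t -> r); since O(t), deontic closure gives O(r).
The contrapositive of premise 9 (O(w -> ¬r)) is O(r -> ¬w), and O(r) is already established, so O(¬w).
The contrapositive of premise 5 (O(¬q -> w)) is O(¬w -> q), and O(¬w) is already established, so O(q).
From O(q) and premise 1, O(q -> k), we obtain O(k).
Yet premise 4 is F(k), i.e. O(¬k).
We now have both O(k) and O(¬k) — k is simultaneously obligatory and forbidden, violating the D-axiom.

Inconsistent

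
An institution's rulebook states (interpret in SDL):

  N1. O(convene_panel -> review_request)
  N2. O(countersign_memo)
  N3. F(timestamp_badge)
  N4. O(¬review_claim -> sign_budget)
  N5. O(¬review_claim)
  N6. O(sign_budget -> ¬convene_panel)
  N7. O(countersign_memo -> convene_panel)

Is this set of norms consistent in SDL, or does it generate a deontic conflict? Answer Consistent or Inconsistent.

Premise 5 states O(¬review_claim) outright.
With premise 4, O(¬review_claim -> sign_budget), the K-axiom yields O(sign_budget).
From O(sign_budget) and premise 6, O(sign_budget -> ¬convene_panel), we obtain O(¬convene_panel).
Premise 7 is O(countersign_memo -> convene_panel); contrapositively O(¬convene_panel -> ¬countersign_memo). Since O(¬convene_panel) holds, K gives O(¬countersign_memo).
However, premise 2 gives O(countersign_memo).
We now have both O(¬countersign_memo) and O(countersign_memo) — countersign_memo is simultaneously obligatory and forbidden, violating the D-axiom.

Inconsistent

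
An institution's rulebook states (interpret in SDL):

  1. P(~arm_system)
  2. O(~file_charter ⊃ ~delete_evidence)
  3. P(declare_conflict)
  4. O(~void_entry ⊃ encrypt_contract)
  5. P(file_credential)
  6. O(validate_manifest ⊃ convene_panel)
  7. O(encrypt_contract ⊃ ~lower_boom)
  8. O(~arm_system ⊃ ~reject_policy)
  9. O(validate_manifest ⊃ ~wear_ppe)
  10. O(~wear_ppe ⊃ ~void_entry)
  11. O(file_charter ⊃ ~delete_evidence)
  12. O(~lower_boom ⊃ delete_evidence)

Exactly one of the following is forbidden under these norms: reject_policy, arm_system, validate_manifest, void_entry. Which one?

By case analysis on file_charter: premise 11 gives O(file_charter ⊃ ~delete_evidence) and premise 2 gives O(~file_charter ⊃ ~delete_evidence), so O(~delete_evidence) either way.
Premise 12 is O(~lower_boom ⊃ delete_evidence); contrapositively O(~delete_evidence ⊃ lower_boom). Since O(~delete_evidence) holds, K gives O(lower_boom).
The contrapositive of premise 7 (O(encrypt_contract ⊃ ~lower_boom)) is O(lower_boom ⊃ ~encrypt_contract), and O(lower_boom) is already established, so O(~encrypt_contract).
Premise 4 is O(~void_entry ⊃ encrypt_contract); contrapositively O(~encrypt_contract ⊃ void_entry). Since O(~encrypt_contract) holds, K gives O(void_entry).
The contrapositive of premise 10 (O(~wear_ppe ⊃ ~void_entry)) is O(void_entry ⊃ wear_ppe), and O(void_entry) is already established, so O(wear_ppe).
Premise 9 is O(validate_manifest ⊃ ~wear_ppe); contrapositively O(wear_ppe ⊃ ~validate_manifest). Since O(wear_ppe) holds, K gives O(~validate_manifest).
So O(~validate_manifest) holds, i.e. validate_manifest is forbidden. None of the other listed options is forbidden under the premises.

validate_manifest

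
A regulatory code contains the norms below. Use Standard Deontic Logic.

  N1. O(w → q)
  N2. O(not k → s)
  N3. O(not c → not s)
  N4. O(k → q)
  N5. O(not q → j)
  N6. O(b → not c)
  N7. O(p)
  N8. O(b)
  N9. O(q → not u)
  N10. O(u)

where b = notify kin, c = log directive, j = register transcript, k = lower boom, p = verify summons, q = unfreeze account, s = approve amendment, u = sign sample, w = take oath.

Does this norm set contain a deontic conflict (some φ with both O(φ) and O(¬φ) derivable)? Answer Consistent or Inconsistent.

From premise 8 we have O(b).
Applying K to premise 6 (O(b → not c)) and O(b) yields O(not c).
With premise 3, O(not c → not s), the K-axiom yields O(not s).
The contrapositive of premise 2 (O(not k → s)) is O(not s → k), and O(not s) is already established, so O(k).
From O(k) and premise 4, O(k → q), we obtain O(q).
Applying K to premise 9 (O(q → not u)) and O(q) yields O(not u).
But premise 10 directly asserts O(u).
We now have both O(not u) and O(u) — u is simultaneously obligatory and forbidden, violating the D-axiom.

Inconsistent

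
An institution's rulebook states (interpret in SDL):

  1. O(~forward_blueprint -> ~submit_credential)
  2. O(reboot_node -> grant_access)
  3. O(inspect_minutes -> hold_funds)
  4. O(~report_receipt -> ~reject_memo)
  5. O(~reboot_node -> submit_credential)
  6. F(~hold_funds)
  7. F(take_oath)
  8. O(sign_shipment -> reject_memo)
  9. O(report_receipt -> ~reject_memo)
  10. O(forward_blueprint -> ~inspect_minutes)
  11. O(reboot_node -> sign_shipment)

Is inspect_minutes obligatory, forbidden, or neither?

Premises 9 and 4 cover both cases: O(report_receipt -> ~reject_memo) and O(~report_receipt -> ~reject_memo). Since report_receipt ∨ ~report_receipt is a tautology, O(~reject_memo) follows.
The contrapositive of premise 8 (O(sign_shipment -> reject_memo)) is O(~reject_memo -> ~sign_shipment), and O(~reject_memo) is already established, so O(~sign_shipment).
Premise 11, O(reboot_node -> sign_shipment), contraposes to O(~sign_shipment -> ~reboot_node); with O(~sign_shipment) we get O(~reboot_node).
Applying K to premise 5 (O(~reboot_node -> submit_credential)) and O(~reboot_node) yields O(submit_credential).
Premise 1, O(~forward_blueprint -> ~submit_credential), contraposes to O(submit_credential -> forward_blueprint); with O(submit_credential) we get O(forward_blueprint).
Premise 10 is O(forward_blueprint -> ~inspect_minutes); since O(forward_blueprint), deontic closure gives O(~inspect_minutes).
Premises 2, 3, 6, 7 do not contribute to this derivation.
Thus O(~inspect_minutes), which is F(inspect_minutes): inspect_minutes is forbidden.

Forbidden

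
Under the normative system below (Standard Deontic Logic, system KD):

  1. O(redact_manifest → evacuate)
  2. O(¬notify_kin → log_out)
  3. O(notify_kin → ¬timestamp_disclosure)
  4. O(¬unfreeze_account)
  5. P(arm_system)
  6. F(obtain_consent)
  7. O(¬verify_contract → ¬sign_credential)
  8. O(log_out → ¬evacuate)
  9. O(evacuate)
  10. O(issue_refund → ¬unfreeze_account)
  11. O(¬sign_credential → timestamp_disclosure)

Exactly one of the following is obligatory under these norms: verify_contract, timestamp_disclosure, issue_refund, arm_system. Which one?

verify_contract

From premise 9 we have O(evacuate).
Premise 8 is O(log_out → ¬evacuate); contrapositively O(evacuate → ¬log_out). Since O(evacuate) holds, K gives O(¬log_out).
The contrapositive of premise 2 (O(¬notify_kin → log_out)) is O(¬log_out → notify_kin), and O(¬log_out) is already established, so O(notify_kin).
With premise 3, O(notify_kin → ¬timestamp_disclosure), the K-axiom yields O(¬timestamp_disclosure).
Premise 11 is O(¬sign_credential → timestamp_disclosure); contrapositively O(¬timestamp_disclosure → sign_credential). Since O(¬timestamp_disclosure) holds, K gives O(sign_credential).
Premise 7, O(¬verify_contract → ¬sign_credential), contraposes to O(sign_credential → verify_contract); with O(sign_credential) we get O(verify_contract).
So O(verify_contract) holds — verify_contract is obligatory. None of the other listed options is made obligatory by any chain of premises.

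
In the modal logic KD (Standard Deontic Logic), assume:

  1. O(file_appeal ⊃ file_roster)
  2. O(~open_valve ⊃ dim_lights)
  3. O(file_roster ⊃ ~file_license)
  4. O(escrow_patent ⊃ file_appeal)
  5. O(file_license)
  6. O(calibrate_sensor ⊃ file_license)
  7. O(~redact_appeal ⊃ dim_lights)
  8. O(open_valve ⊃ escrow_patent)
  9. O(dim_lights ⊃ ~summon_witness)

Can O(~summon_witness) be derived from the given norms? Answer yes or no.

Yes

Premise 5 states O(file_license) outright.
The contrapositive of premise 3 (O(file_roster ⊃ ~file_license)) is O(file_license ⊃ ~file_roster), and O(file_license) is already established, so O(~file_roster).
Premise 1 is O(file_appeal ⊃ file_roster); contrapositively O(~file_roster ⊃ ~file_appeal). Since O(~file_roster) holds, K gives O(~file_appeal).
The contrapositive of premise 4 (O(escrow_patent ⊃ file_appeal)) is O(~file_appeal ⊃ ~escrow_patent), and O(~file_appeal) is already established, so O(~escrow_patent).
Premise 8 is O(open_valve ⊃ escrow_patent); contrapositively O(~escrow_patent ⊃ ~open_valve). Since O(~escrow_patent) holds, K gives O(~open_valve).
Premise 2 is O(~open_valve ⊃ dim_lights); since O(~open_valve), deontic closure gives O(dim_lights).
From O(dim_lights) and premise 9, O(dim_lights ⊃ ~summon_witness), we obtain O(~summon_witness).
Premises 6, 7 do not contribute to this derivation.
So O(~summon_witness) follows.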